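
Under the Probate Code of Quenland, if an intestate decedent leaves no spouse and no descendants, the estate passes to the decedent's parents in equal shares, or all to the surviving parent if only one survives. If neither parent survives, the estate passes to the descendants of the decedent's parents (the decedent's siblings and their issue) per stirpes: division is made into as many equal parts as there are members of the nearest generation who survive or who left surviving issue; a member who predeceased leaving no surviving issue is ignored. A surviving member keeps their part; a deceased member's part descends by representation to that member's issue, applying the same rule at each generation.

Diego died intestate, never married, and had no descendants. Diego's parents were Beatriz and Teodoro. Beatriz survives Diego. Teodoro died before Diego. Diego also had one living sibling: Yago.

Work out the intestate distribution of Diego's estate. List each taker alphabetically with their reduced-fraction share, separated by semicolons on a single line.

Beatriz 1

Only one parent, Beatriz, survives, so Beatriz takes the entire estate. The siblings take nothing because a surviving parent has priority.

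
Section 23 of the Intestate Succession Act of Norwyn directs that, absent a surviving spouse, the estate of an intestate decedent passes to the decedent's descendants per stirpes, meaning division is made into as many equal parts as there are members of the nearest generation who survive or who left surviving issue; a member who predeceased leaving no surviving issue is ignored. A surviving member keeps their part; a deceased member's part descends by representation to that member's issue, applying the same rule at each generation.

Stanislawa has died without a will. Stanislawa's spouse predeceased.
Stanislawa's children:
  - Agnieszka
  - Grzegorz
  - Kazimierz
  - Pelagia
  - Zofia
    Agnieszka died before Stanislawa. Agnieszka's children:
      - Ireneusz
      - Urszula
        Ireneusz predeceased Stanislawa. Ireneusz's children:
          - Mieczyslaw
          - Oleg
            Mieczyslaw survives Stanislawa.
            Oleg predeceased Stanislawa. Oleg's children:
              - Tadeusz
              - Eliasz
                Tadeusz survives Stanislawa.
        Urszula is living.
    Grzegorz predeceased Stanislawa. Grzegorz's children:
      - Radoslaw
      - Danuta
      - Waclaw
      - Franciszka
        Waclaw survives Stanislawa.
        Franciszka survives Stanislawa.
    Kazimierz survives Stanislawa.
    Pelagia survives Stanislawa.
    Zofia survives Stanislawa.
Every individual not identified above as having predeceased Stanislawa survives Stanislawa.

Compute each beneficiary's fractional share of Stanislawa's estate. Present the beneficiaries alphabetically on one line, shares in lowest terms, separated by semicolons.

There is no surviving spouse, so the entire estate passes to Stanislawa's descendants per stirpes.
The estate is divided into 5 equal shares of 1/5 among Agnieszka, Grzegorz, Kazimierz, Pelagia, Zofia.
Agnieszka predeceased; the 1/5 allotted to Agnieszka's branch passes to Agnieszka's issue by representation.
The 1/5 is divided into 2 equal shares of 1/10 among Ireneusz, Urszula.
Ireneusz predeceased; the 1/10 allotted to Ireneusz's branch passes to Ireneusz's issue by representation.
The 1/10 is divided into 2 equal shares of 1/20 among Mieczyslaw, Oleg.
Mieczyslaw is living and takes 1/20.
Oleg predeceased; the 1/20 allotted to Oleg's branch passes to Oleg's issue by representation.
The 1/20 is divided into 2 equal shares of 1/40 among Tadeusz, Eliasz.
Tadeusz is living and takes 1/40.
Eliasz is living and takes 1/40.
Urszula is living and takes 1/10.
Grzegorz predeceased; the 1/5 allotted to Grzegorz's branch passes to Grzegorz's issue by representation.
The 1/5 is divided into 4 equal shares of 1/20 among Radoslaw, Danuta, Waclaw, Franciszka.
Radoslaw is living and takes 1/20.
Danuta is living and takes 1/20.
Waclaw is living and takes 1/20.
Franciszka is living and takes 1/20.
Kazimierz is living and takes 1/5.
Pelagia is living and takes 1/5.
Zofia is living and takes 1/5.

Danuta 1/20; Eliasz 1/40; Franciszka 1/20; Kazimierz 1/5; Mieczyslaw 1/20; Pelagia 1/5; Radoslaw 1/20; Tadeusz 1/40; Urszula 1/10; Waclaw 1/20; Zofia 1/5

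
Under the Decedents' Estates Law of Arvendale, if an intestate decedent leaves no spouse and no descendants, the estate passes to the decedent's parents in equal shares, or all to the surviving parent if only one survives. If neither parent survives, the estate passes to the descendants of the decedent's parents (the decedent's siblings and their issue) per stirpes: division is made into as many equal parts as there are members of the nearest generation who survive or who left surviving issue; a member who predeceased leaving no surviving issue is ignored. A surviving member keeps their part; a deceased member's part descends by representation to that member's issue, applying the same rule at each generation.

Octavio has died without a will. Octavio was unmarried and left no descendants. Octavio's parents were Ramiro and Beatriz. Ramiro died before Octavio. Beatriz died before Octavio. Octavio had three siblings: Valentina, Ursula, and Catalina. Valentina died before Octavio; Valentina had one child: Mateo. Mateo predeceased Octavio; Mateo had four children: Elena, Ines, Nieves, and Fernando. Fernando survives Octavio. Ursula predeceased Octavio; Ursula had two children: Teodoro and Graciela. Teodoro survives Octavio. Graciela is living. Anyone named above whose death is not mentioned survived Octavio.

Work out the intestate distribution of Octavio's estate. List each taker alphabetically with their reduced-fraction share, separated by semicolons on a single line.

Neither parent survives and there are no descendants, so the estate passes to Octavio's siblings and their issue per stirpes.
The estate is divided into 3 equal shares of 1/3 among Valentina, Ursula, Catalina.
Valentina predeceased; the 1/3 allotted to Valentina's branch passes to Valentina's issue by representation.
Mateo's line is the sole branch at this level, so the full 1/3 passes to Mateo's issue by representation.
The 1/3 is divided into 4 equal shares of 1/12 among Elena, Ines, Nieves, Fernando.
Elena is living and takes 1/12.
Ines is living and takes 1/12.
Nieves is living and takes 1/12.
Fernando is living and takes 1/12.
Ursula predeceased; the 1/3 allotted to Ursula's branch passes to Ursula's issue by representation.
The 1/3 is divided into 2 equal shares of 1/6 among Teodoro, Graciela.
Teodoro is living and takes 1/6.
Graciela is living and takes 1/6.
Catalina is living and takes 1/3.

Catalina 1/3; Elena 1/12; Fernando 1/12; Graciela 1/6; Ines 1/12; Nieves 1/12; Teodoro 1/6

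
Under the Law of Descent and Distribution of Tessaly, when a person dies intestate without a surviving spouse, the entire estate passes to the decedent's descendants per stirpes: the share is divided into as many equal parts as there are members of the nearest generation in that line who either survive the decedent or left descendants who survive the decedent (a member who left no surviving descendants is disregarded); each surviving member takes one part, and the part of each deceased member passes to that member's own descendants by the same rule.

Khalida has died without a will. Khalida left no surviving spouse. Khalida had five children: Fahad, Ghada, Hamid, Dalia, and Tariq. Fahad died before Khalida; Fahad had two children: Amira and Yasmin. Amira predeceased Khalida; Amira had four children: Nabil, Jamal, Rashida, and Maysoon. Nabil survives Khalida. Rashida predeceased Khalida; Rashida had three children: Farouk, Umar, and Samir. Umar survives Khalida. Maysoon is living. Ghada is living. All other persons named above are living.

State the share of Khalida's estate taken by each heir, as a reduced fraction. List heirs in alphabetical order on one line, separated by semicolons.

There is no surviving spouse, so the entire estate passes to Khalida's descendants per stirpes.
The estate is divided into 5 equal shares of 1/5 among Fahad, Ghada, Hamid, Dalia, Tariq.
Fahad predeceased; the 1/5 allotted to Fahad's branch passes to Fahad's issue by representation.
The 1/5 is divided into 2 equal shares of 1/10 among Amira, Yasmin.
Amira predeceased; the 1/10 allotted to Amira's branch passes to Amira's issue by representation.
The 1/10 is divided into 4 equal shares of 1/40 among Nabil, Jamal, Rashida, Maysoon.
Nabil is living and takes 1/40.
Jamal is living and takes 1/40.
Rashida predeceased; the 1/40 allotted to Rashida's branch passes to Rashida's issue by representation.
The 1/40 is divided into 3 equal shares of 1/120 among Farouk, Umar, Samir.
Farouk is living and takes 1/120.
Umar is living and takes 1/120.
Samir is living and takes 1/120.
Maysoon is living and takes 1/40.
Yasmin is living and takes 1/10.
Ghada is living and takes 1/5.
Hamid is living and takes 1/5.
Dalia is living and takes 1/5.
Tariq is living and takes 1/5.

Dalia 1/5; Farouk 1/120; Ghada 1/5; Hamid 1/5; Jamal 1/40; Maysoon 1/40; Nabil 1/40; Samir 1/120; Tariq 1/5; Umar 1/120; Yasmin 1/10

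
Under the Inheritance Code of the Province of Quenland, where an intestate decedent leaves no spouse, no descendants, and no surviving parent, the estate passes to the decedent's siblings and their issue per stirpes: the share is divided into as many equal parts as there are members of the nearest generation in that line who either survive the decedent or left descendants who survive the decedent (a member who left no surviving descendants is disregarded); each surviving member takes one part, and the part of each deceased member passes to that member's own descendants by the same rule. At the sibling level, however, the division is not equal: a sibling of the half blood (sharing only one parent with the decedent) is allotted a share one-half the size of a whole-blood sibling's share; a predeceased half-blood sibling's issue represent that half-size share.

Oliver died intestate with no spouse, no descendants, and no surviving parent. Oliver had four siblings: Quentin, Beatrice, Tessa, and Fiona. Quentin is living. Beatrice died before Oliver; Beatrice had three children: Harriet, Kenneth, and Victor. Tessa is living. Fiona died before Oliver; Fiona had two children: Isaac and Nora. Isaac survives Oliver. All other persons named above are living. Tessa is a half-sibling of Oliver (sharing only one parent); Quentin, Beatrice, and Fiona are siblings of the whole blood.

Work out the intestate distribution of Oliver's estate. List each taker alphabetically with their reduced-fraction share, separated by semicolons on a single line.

Harriet 2/21; Isaac 1/7; Kenneth 2/21; Nora 1/7; Quentin 2/7; Tessa 1/7; Victor 2/21

No spouse, descendants, or parent survives, so the estate passes to Oliver's siblings per stirpes.
Half-blood siblings count for one-half the weight of whole-blood siblings at the initial division.
Dividing 1 in proportion to weights (total weight 7/2): Quentin (weight 1) → 2/7; Beatrice (weight 1) → 2/7; Tessa (weight 1/2) → 1/7; Fiona (weight 1) → 2/7.
Quentin is living and takes 2/7.
Beatrice predeceased; the 2/7 allotted to Beatrice's branch passes to Beatrice's issue by representation.
The 2/7 is divided into 3 equal shares of 2/21 among Harriet, Kenneth, Victor.
Harriet is living and takes 2/21.
Kenneth is living and takes 2/21.
Victor is living and takes 2/21.
Tessa is living and takes 1/7.
Fiona predeceased; the 2/7 allotted to Fiona's branch passes to Fiona's issue by representation.
The 2/7 is divided into 2 equal shares of 1/7 among Isaac, Nora.
Isaac is living and takes 1/7.
Nora is living and takes 1/7.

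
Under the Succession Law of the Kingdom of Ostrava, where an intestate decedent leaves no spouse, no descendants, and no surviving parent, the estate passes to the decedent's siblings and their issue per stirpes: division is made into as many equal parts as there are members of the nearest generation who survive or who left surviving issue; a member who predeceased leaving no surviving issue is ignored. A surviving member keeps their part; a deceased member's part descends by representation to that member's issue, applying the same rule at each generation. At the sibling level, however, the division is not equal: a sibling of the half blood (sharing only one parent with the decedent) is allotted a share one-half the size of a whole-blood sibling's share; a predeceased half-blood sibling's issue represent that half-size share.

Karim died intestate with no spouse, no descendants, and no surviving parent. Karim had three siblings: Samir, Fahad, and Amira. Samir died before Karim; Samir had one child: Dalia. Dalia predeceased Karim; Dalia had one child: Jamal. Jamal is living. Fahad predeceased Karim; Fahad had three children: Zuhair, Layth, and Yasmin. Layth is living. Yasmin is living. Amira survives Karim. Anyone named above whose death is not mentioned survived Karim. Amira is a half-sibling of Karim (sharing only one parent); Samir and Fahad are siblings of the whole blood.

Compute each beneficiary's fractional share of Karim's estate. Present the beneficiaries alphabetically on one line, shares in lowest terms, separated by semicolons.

No spouse, descendants, or parent survives, so the estate passes to Karim's siblings per stirpes.
Half-blood siblings count for one-half the weight of whole-blood siblings at the initial division.
Dividing 1 in proportion to weights (total weight 5/2): Samir (weight 1) → 2/5; Fahad (weight 1) → 2/5; Amira (weight 1/2) → 1/5.
Samir predeceased; the 2/5 allotted to Samir's branch passes to Samir's issue by representation.
Dalia's line is the sole branch at this level, so the full 2/5 passes to Dalia's issue by representation.
Jamal is the sole taker at this level and receives the full 2/5.
Fahad predeceased; the 2/5 allotted to Fahad's branch passes to Fahad's issue by representation.
The 2/5 is divided into 3 equal shares of 2/15 among Zuhair, Layth, Yasmin.
Zuhair is living and takes 2/15.
Layth is living and takes 2/15.
Yasmin is living and takes 2/15.
Amira is living and takes 1/5.

Amira 1/5; Jamal 2/5; Layth 2/15; Yasmin 2/15; Zuhair 2/15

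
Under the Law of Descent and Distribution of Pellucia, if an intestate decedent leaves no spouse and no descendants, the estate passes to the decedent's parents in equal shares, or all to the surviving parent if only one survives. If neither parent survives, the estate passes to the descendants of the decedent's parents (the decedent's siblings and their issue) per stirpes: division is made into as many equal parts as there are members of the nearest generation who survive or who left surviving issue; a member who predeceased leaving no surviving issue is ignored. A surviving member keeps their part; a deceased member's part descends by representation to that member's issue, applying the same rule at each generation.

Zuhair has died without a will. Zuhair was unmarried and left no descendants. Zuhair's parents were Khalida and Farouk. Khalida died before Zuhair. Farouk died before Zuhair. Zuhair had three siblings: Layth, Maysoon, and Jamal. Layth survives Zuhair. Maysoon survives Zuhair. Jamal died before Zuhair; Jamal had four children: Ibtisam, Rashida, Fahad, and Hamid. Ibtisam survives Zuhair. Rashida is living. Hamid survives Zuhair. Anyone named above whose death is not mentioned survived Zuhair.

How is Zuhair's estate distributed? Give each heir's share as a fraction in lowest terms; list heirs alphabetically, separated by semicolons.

Fahad 1/12; Hamid 1/12; Ibtisam 1/12; Layth 1/3; Maysoon 1/3; Rashida 1/12

Neither parent survives and there are no descendants, so the estate passes to Zuhair's siblings and their issue per stirpes.
The estate is divided into 3 equal shares of 1/3 among Layth, Maysoon, Jamal.
Layth is living and takes 1/3.
Maysoon is living and takes 1/3.
Jamal predeceased; the 1/3 allotted to Jamal's branch passes to Jamal's issue by representation.
The 1/3 is divided into 4 equal shares of 1/12 among Ibtisam, Rashida, Fahad, Hamid.
Ibtisam is living and takes 1/12.
Rashida is living and takes 1/12.
Fahad is living and takes 1/12.
Hamid is living and takes 1/12.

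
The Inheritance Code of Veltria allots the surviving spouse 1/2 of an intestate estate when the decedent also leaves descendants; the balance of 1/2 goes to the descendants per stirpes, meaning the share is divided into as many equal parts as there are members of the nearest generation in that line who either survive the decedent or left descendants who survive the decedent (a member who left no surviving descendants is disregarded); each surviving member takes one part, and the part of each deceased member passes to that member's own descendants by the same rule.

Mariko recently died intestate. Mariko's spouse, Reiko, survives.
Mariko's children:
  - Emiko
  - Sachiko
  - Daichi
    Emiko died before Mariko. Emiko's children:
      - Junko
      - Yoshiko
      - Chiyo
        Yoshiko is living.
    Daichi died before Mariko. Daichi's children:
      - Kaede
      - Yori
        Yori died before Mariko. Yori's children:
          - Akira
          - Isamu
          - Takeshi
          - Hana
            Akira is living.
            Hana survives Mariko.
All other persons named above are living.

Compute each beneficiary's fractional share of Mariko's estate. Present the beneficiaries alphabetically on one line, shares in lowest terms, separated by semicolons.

Reiko, as surviving spouse, takes 1/2.
The remaining 1/2 passes to Mariko's descendants per stirpes.
The 1/2 is divided into 3 equal shares of 1/6 among Emiko, Sachiko, Daichi.
Emiko predeceased; the 1/6 allotted to Emiko's branch passes to Emiko's issue by representation.
The 1/6 is divided into 3 equal shares of 1/18 among Junko, Yoshiko, Chiyo.
Junko is living and takes 1/18.
Yoshiko is living and takes 1/18.
Chiyo is living and takes 1/18.
Sachiko is living and takes 1/6.
Daichi predeceased; the 1/6 allotted to Daichi's branch passes to Daichi's issue by representation.
The 1/6 is divided into 2 equal shares of 1/12 among Kaede, Yori.
Kaede is living and takes 1/12.
Yori predeceased; the 1/12 allotted to Yori's branch passes to Yori's issue by representation.
The 1/12 is divided into 4 equal shares of 1/48 among Akira, Isamu, Takeshi, Hana.
Akira is living and takes 1/48.
Isamu is living and takes 1/48.
Takeshi is living and takes 1/48.
Hana is living and takes 1/48.

Akira 1/48; Chiyo 1/18; Hana 1/48; Isamu 1/48; Junko 1/18; Kaede 1/12; Reiko 1/2; Sachiko 1/6; Takeshi 1/48; Yoshiko 1/18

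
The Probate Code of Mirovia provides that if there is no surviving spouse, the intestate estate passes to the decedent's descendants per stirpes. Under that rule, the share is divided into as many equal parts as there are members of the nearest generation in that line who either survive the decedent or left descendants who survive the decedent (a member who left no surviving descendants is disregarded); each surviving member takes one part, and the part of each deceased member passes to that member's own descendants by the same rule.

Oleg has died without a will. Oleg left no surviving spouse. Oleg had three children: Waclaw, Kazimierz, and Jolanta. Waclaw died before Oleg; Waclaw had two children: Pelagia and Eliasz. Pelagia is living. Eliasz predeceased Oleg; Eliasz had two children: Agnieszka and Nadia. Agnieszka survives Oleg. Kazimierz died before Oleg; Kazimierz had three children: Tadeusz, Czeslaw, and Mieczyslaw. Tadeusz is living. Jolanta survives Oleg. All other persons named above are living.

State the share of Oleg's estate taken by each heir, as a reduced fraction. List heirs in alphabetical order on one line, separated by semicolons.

Agnieszka 1/12; Czeslaw 1/9; Jolanta 1/3; Mieczyslaw 1/9; Nadia 1/12; Pelagia 1/6; Tadeusz 1/9

There is no surviving spouse, so the entire estate passes to Oleg's descendants per stirpes.
The estate is divided into 3 equal shares of 1/3 among Waclaw, Kazimierz, Jolanta.
Waclaw predeceased; the 1/3 allotted to Waclaw's branch passes to Waclaw's issue by representation.
The 1/3 is divided into 2 equal shares of 1/6 among Pelagia, Eliasz.
Pelagia is living and takes 1/6.
Eliasz predeceased; the 1/6 allotted to Eliasz's branch passes to Eliasz's issue by representation.
The 1/6 is divided into 2 equal shares of 1/12 among Agnieszka, Nadia.
Agnieszka is living and takes 1/12.
Nadia is living and takes 1/12.
Kazimierz predeceased; the 1/3 allotted to Kazimierz's branch passes to Kazimierz's issue by representation.
The 1/3 is divided into 3 equal shares of 1/9 among Tadeusz, Czeslaw, Mieczyslaw.
Tadeusz is living and takes 1/9.
Czeslaw is living and takes 1/9.
Mieczyslaw is living and takes 1/9.
Jolanta is living and takes 1/3.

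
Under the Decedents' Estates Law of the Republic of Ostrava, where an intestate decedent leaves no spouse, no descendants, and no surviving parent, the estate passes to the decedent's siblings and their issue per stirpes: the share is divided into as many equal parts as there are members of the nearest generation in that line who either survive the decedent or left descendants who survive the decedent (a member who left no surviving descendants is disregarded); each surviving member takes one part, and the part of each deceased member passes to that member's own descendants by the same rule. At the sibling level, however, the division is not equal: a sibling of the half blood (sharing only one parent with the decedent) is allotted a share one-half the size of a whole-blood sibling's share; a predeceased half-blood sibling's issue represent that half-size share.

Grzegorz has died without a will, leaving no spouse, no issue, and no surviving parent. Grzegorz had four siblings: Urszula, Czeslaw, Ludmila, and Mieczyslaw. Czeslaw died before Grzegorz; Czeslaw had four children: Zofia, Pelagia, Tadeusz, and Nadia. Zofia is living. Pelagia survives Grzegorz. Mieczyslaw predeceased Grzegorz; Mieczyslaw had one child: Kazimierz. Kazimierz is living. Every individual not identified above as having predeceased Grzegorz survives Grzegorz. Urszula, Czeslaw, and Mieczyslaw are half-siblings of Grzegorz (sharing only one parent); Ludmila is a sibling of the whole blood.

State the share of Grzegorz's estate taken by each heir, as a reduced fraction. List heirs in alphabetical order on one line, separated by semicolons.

No spouse, descendants, or parent survives, so the estate passes to Grzegorz's siblings per stirpes.
Half-blood siblings count for one-half the weight of whole-blood siblings at the initial division.
Dividing 1 in proportion to weights (total weight 5/2): Urszula (weight 1/2) → 1/5; Czeslaw (weight 1/2) → 1/5; Ludmila (weight 1) → 2/5; Mieczyslaw (weight 1/2) → 1/5.
Urszula is living and takes 1/5.
Czeslaw predeceased; the 1/5 allotted to Czeslaw's branch passes to Czeslaw's issue by representation.
The 1/5 is divided into 4 equal shares of 1/20 among Zofia, Pelagia, Tadeusz, Nadia.
Zofia is living and takes 1/20.
Pelagia is living and takes 1/20.
Tadeusz is living and takes 1/20.
Nadia is living and takes 1/20.
Ludmila is living and takes 2/5.
Mieczyslaw predeceased; the 1/5 allotted to Mieczyslaw's branch passes to Mieczyslaw's issue by representation.
Kazimierz is the sole taker at this level and receives the full 1/5.

Kazimierz 1/5; Ludmila 2/5; Nadia 1/20; Pelagia 1/20; Tadeusz 1/20; Urszula 1/5; Zofia 1/20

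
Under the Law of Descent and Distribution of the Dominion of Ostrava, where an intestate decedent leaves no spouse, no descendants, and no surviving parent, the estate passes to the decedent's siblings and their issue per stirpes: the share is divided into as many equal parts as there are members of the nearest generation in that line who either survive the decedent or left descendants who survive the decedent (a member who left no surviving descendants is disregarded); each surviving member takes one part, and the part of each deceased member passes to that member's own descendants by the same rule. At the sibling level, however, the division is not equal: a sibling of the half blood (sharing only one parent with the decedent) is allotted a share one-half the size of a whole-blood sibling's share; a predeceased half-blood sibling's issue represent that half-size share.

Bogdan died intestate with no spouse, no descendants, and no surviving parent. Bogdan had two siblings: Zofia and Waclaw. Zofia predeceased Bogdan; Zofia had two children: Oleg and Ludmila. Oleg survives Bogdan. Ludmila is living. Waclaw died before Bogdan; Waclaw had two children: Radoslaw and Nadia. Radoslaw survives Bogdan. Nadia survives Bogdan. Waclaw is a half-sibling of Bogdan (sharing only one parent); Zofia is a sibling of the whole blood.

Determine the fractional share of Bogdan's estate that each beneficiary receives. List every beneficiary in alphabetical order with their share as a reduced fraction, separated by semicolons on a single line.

No spouse, descendants, or parent survives, so the estate passes to Bogdan's siblings per stirpes.
Half-blood siblings count for one-half the weight of whole-blood siblings at the initial division.
Dividing 1 in proportion to weights (total weight 3/2): Zofia (weight 1) → 2/3; Waclaw (weight 1/2) → 1/3.
Zofia predeceased; the 2/3 allotted to Zofia's branch passes to Zofia's issue by representation.
The 2/3 is divided into 2 equal shares of 1/3 among Oleg, Ludmila.
Oleg is living and takes 1/3.
Ludmila is living and takes 1/3.
Waclaw predeceased; the 1/3 allotted to Waclaw's branch passes to Waclaw's issue by representation.
The 1/3 is divided into 2 equal shares of 1/6 among Radoslaw, Nadia.
Radoslaw is living and takes 1/6.
Nadia is living and takes 1/6.

Ludmila 1/3; Nadia 1/6; Oleg 1/3; Radoslaw 1/6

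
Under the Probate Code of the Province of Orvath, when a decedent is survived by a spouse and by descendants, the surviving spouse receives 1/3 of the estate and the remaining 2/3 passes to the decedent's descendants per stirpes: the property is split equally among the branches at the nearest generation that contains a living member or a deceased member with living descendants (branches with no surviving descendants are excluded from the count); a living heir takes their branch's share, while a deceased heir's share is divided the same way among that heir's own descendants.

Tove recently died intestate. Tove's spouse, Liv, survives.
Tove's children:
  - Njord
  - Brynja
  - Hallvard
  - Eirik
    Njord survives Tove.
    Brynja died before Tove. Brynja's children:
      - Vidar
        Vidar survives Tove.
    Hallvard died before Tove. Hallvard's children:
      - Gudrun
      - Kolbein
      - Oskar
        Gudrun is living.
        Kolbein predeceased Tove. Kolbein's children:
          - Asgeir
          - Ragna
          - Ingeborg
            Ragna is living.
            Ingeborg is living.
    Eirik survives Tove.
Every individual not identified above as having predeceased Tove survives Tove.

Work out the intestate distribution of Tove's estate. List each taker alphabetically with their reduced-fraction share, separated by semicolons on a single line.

Asgeir 1/54; Eirik 1/6; Gudrun 1/18; Ingeborg 1/54; Liv 1/3; Njord 1/6; Oskar 1/18; Ragna 1/54; Vidar 1/6

Liv, as surviving spouse, takes 1/3.
The remaining 2/3 passes to Tove's descendants per stirpes.
The 2/3 is divided into 4 equal shares of 1/6 among Njord, Brynja, Hallvard, Eirik.
Njord is living and takes 1/6.
Brynja predeceased; the 1/6 allotted to Brynja's branch passes to Brynja's issue by representation.
Vidar is the sole taker at this level and receives the full 1/6.
Hallvard predeceased; the 1/6 allotted to Hallvard's branch passes to Hallvard's issue by representation.
The 1/6 is divided into 3 equal shares of 1/18 among Gudrun, Kolbein, Oskar.
Gudrun is living and takes 1/18.
Kolbein predeceased; the 1/18 allotted to Kolbein's branch passes to Kolbein's issue by representation.
The 1/18 is divided into 3 equal shares of 1/54 among Asgeir, Ragna, Ingeborg.
Asgeir is living and takes 1/54.
Ragna is living and takes 1/54.
Ingeborg is living and takes 1/54.
Oskar is living and takes 1/18.
Eirik is living and takes 1/6.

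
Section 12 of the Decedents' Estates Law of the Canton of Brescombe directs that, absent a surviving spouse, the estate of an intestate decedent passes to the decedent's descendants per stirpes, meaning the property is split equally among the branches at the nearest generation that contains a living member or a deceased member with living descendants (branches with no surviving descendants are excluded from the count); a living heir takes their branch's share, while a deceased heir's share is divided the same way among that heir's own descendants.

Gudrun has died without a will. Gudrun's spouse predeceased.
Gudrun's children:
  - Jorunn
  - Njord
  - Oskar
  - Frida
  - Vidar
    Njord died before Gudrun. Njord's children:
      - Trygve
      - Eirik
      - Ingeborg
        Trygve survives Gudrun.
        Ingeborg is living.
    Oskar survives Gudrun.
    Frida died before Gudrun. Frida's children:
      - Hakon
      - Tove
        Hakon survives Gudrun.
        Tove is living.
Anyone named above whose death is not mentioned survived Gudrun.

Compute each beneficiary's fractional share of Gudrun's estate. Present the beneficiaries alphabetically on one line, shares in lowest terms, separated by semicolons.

There is no surviving spouse, so the entire estate passes to Gudrun's descendants per stirpes.
The estate is divided into 5 equal shares of 1/5 among Jorunn, Njord, Oskar, Frida, Vidar.
Jorunn is living and takes 1/5.
Njord predeceased; the 1/5 allotted to Njord's branch passes to Njord's issue by representation.
The 1/5 is divided into 3 equal shares of 1/15 among Trygve, Eirik, Ingeborg.
Trygve is living and takes 1/15.
Eirik is living and takes 1/15.
Ingeborg is living and takes 1/15.
Oskar is living and takes 1/5.
Frida predeceased; the 1/5 allotted to Frida's branch passes to Frida's issue by representation.
The 1/5 is divided into 2 equal shares of 1/10 among Hakon, Tove.
Hakon is living and takes 1/10.
Tove is living and takes 1/10.
Vidar is living and takes 1/5.

Eirik 1/15; Hakon 1/10; Ingeborg 1/15; Jorunn 1/5; Oskar 1/5; Tove 1/10; Trygve 1/15; Vidar 1/5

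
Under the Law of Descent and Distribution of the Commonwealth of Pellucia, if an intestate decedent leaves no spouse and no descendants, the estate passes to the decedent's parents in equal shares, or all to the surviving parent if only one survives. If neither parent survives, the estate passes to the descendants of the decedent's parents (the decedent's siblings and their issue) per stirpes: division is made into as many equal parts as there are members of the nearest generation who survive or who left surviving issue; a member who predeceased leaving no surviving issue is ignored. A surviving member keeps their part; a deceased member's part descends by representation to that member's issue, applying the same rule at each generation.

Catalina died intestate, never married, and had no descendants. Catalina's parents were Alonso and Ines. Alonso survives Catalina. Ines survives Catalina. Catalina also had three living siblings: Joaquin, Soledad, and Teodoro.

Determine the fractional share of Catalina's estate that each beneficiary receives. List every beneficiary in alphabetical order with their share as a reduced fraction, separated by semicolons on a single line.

Both parents survive, so Alonso and Ines each take 1/2. The siblings take nothing because a surviving parent has priority.

Alonso 1/2; Ines 1/2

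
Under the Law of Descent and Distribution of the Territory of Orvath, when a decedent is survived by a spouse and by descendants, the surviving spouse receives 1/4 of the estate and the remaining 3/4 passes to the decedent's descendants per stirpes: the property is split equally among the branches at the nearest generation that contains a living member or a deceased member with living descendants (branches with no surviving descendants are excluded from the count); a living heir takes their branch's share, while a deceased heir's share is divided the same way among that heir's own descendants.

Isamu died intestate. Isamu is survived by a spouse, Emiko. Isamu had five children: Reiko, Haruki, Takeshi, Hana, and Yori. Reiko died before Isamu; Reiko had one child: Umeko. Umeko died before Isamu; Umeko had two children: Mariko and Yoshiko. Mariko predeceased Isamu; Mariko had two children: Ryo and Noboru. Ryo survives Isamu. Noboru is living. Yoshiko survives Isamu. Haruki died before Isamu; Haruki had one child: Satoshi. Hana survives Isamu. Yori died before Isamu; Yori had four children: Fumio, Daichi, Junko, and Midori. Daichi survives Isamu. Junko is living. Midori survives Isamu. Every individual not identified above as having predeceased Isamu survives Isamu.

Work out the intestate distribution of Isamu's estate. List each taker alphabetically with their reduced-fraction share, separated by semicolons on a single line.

Emiko, as surviving spouse, takes 1/4.
The remaining 3/4 passes to Isamu's descendants per stirpes.
The 3/4 is divided into 5 equal shares of 3/20 among Reiko, Haruki, Takeshi, Hana, Yori.
Reiko predeceased; the 3/20 allotted to Reiko's branch passes to Reiko's issue by representation.
Umeko's line is the sole branch at this level, so the full 3/20 passes to Umeko's issue by representation.
The 3/20 is divided into 2 equal shares of 3/40 among Mariko, Yoshiko.
Mariko predeceased; the 3/40 allotted to Mariko's branch passes to Mariko's issue by representation.
The 3/40 is divided into 2 equal shares of 3/80 among Ryo, Noboru.
Ryo is living and takes 3/80.
Noboru is living and takes 3/80.
Yoshiko is living and takes 3/40.
Haruki predeceased; the 3/20 allotted to Haruki's branch passes to Haruki's issue by representation.
Satoshi is the sole taker at this level and receives the full 3/20.
Takeshi is living and takes 3/20.
Hana is living and takes 3/20.
Yori predeceased; the 3/20 allotted to Yori's branch passes to Yori's issue by representation.
The 3/20 is divided into 4 equal shares of 3/80 among Fumio, Daichi, Junko, Midori.
Fumio is living and takes 3/80.
Daichi is living and takes 3/80.
Junko is living and takes 3/80.
Midori is living and takes 3/80.

Daichi 3/80; Emiko 1/4; Fumio 3/80; Hana 3/20; Junko 3/80; Midori 3/80; Noboru 3/80; Ryo 3/80; Satoshi 3/20; Takeshi 3/20; Yoshiko 3/40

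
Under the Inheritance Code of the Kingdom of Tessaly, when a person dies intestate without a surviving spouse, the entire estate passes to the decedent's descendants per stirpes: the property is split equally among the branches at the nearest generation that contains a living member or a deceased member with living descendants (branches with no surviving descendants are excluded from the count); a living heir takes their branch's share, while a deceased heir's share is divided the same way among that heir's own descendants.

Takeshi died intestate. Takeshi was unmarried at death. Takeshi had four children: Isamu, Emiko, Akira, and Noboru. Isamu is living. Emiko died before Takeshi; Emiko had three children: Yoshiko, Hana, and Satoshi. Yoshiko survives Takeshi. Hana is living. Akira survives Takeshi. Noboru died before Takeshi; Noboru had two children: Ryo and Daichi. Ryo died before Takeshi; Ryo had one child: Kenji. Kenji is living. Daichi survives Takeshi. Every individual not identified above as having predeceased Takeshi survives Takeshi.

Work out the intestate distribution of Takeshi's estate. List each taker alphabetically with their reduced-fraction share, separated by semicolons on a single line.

Akira 1/4; Daichi 1/8; Hana 1/12; Isamu 1/4; Kenji 1/8; Satoshi 1/12; Yoshiko 1/12

There is no surviving spouse, so the entire estate passes to Takeshi's descendants per stirpes.
The estate is divided into 4 equal shares of 1/4 among Isamu, Emiko, Akira, Noboru.
Isamu is living and takes 1/4.
Emiko predeceased; the 1/4 allotted to Emiko's branch passes to Emiko's issue by representation.
The 1/4 is divided into 3 equal shares of 1/12 among Yoshiko, Hana, Satoshi.
Yoshiko is living and takes 1/12.
Hana is living and takes 1/12.
Satoshi is living and takes 1/12.
Akira is living and takes 1/4.
Noboru predeceased; the 1/4 allotted to Noboru's branch passes to Noboru's issue by representation.
The 1/4 is divided into 2 equal shares of 1/8 among Ryo, Daichi.
Ryo predeceased; the 1/8 allotted to Ryo's branch passes to Ryo's issue by representation.
Kenji is the sole taker at this level and receives the full 1/8.
Daichi is living and takes 1/8.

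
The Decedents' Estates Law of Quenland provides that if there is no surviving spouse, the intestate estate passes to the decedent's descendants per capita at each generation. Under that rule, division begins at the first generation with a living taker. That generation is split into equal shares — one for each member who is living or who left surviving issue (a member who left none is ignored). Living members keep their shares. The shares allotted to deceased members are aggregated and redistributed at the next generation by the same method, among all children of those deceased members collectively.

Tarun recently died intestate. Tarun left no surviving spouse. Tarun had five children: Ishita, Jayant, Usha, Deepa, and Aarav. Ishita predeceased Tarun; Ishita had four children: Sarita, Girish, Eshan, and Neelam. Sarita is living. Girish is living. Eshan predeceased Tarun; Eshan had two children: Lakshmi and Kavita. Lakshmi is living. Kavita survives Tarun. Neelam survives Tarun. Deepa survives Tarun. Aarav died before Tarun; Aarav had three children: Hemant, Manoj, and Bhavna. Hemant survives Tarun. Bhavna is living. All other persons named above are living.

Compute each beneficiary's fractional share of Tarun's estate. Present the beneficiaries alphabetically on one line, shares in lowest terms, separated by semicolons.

There is no surviving spouse, so the entire estate passes to Tarun's descendants per capita at each generation.
At generation 1 (Ishita, Jayant, Usha, Deepa, Aarav) there are 5 shares of (1)/5 = 1/5 each.
Living: Jayant, Usha, and Deepa — each takes 1/5.
Deceased: Ishita and Aarav. Their combined 2/5 is pooled and carried to generation 2.
At generation 2 (Sarita, Girish, Eshan, Neelam, Hemant, Manoj, Bhavna) there are 7 shares of (2/5)/7 = 2/35 each.
Living: Sarita, Girish, Neelam, Hemant, Manoj, and Bhavna — each takes 2/35.
Deceased: Eshan. That 2/35 share is carried to generation 3.
At generation 3 (Lakshmi, Kavita) there are 2 shares of (2/35)/2 = 1/35 each.
Living: Lakshmi and Kavita — each takes 1/35.

Bhavna 2/35; Deepa 1/5; Girish 2/35; Hemant 2/35; Jayant 1/5; Kavita 1/35; Lakshmi 1/35; Manoj 2/35; Neelam 2/35; Sarita 2/35; Usha 1/5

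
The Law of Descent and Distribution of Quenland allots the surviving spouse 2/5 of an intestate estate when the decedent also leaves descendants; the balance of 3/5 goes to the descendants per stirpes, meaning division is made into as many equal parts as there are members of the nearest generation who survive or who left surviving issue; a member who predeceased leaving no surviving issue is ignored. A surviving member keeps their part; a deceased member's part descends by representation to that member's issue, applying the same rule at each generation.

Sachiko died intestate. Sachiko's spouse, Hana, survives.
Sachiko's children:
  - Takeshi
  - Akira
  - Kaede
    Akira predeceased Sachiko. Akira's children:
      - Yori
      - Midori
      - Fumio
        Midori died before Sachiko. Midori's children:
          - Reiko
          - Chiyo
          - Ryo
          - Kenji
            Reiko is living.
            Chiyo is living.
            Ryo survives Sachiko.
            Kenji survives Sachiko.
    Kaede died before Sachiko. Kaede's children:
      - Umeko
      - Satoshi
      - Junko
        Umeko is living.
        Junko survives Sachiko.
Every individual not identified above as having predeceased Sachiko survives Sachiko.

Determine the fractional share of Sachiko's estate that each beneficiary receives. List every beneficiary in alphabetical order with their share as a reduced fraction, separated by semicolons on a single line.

Hana, as surviving spouse, takes 2/5.
The remaining 3/5 passes to Sachiko's descendants per stirpes.
The 3/5 is divided into 3 equal shares of 1/5 among Takeshi, Akira, Kaede.
Takeshi is living and takes 1/5.
Akira predeceased; the 1/5 allotted to Akira's branch passes to Akira's issue by representation.
The 1/5 is divided into 3 equal shares of 1/15 among Yori, Midori, Fumio.
Yori is living and takes 1/15.
Midori predeceased; the 1/15 allotted to Midori's branch passes to Midori's issue by representation.
The 1/15 is divided into 4 equal shares of 1/60 among Reiko, Chiyo, Ryo, Kenji.
Reiko is living and takes 1/60.
Chiyo is living and takes 1/60.
Ryo is living and takes 1/60.
Kenji is living and takes 1/60.
Fumio is living and takes 1/15.
Kaede predeceased; the 1/5 allotted to Kaede's branch passes to Kaede's issue by representation.
The 1/5 is divided into 3 equal shares of 1/15 among Umeko, Satoshi, Junko.
Umeko is living and takes 1/15.
Satoshi is living and takes 1/15.
Junko is living and takes 1/15.

Chiyo 1/60; Fumio 1/15; Hana 2/5; Junko 1/15; Kenji 1/60; Reiko 1/60; Ryo 1/60; Satoshi 1/15; Takeshi 1/5; Umeko 1/15; Yori 1/15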